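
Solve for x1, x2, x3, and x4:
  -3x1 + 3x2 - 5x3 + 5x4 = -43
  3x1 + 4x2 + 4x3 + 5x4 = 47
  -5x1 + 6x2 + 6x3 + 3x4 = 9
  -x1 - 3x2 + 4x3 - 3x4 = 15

x1 = 6, x2 = 0, x3 = 6, x4 = 1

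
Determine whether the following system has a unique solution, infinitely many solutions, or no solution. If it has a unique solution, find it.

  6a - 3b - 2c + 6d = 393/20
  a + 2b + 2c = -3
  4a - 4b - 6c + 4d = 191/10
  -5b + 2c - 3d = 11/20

Row-reduce the augmented matrix:
R1 ← R1 / (6).
R2 ← R2 − 1·R1.
R3 ← R3 − 4·R1.
R2 ← R2 / (5/2).
R1 ← R1 + 1/2·R2.
R3 ← R3 + 2·R2.
R4 ← R4 + 5·R2.
R3 ← R3 / (-14/5).
R1 ← R1 − 2/15·R3.
R2 ← R2 − 14/15·R3.
R4 ← R4 − 20/3·R3.
R4 ← R4 / (-145/21).
R1 ← R1 − 16/21·R4.
R2 ← R2 + 2/3·R4.
R3 ← R3 − 2/7·R4.
Reading off the reduced rows gives a = 1, b = -5/4, c = -3/4, d = 7/5.

a = 1, b = -5/4, c = -3/4, d = 7/5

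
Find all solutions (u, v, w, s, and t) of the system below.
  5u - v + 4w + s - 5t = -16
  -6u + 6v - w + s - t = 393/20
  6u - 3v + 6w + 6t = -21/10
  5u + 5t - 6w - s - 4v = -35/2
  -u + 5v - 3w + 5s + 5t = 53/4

u = -5/2, v = 6/5, w = 5/4, s = 1/5, t = 3/2

Row-reduce the augmented matrix:
R1 ← R1 / (5).
R2 ← R2 + 6·R1.
R3 ← R3 − 6·R1.
R4 ← R4 − 5·R1.
R5 ← R5 + 1·R1.
R2 ← R2 / (24/5).
R1 ← R1 + 1/5·R2.
R3 ← R3 + 9/5·R2.
R4 ← R4 + 3·R2.
R5 ← R5 − 24/5·R2.
R3 ← R3 / (21/8).
R1 ← R1 − 23/24·R3.
R2 ← R2 − 19/24·R3.
R4 ← R4 + 61/8·R3.
R5 ← R5 + 6·R3.
R4 ← R4 / (-12/7).
R1 ← R1 − 3/7·R4.
R2 ← R2 − 4/7·R4.
R3 ← R3 + 1/7·R4.
R5 ← R5 − 15/7·R4.
R5 ← R5 / (147/2).
R1 ← R1 − 7/2·R5.
R2 ← R2 − 20/3·R5.
R3 ← R3 − 5/6·R5.
R4 ← R4 + 115/6·R5.
Reading off the reduced rows gives u = -5/2, v = 6/5, w = 5/4, s = 1/5, t = 3/2.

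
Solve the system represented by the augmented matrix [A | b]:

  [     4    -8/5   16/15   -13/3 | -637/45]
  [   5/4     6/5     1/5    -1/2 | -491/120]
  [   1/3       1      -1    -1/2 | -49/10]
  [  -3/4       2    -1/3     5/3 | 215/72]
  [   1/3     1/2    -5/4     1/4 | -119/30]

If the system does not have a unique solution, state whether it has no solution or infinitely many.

Row-reduce the augmented matrix:
R1 ← R1 / (4).
R2 ← R2 − 5/4·R1.
R3 ← R3 − 1/3·R1.
R4 ← R4 + 3/4·R1.
R5 ← R5 − 1/3·R1.
R2 ← R2 / (17/10).
R1 ← R1 + 2/5·R2.
R3 ← R3 − 17/15·R2.
R4 ← R4 − 17/10·R2.
R5 ← R5 − 19/30·R2.
R3 ← R3 / (-1).
R1 ← R1 − 4/17·R3.
R2 ← R2 + 4/51·R3.
R5 ← R5 + 263/204·R3.
Swap R4 and R5.
R4 ← R4 / (5905/4896).
R1 ← R1 + 107/102·R4.
R2 ← R2 − 683/1224·R4.
R3 ← R3 − 17/24·R4.
R5 reduces to 0 = 0, so the extra equation is consistent.
Reading off the reduced rows gives x_1 = -5/2, x_2 = -1/2, x_3 = 8/3, x_4 = 9/5.

x_1 = -5/2, x_2 = -1/2, x_3 = 8/3, x_4 = 9/5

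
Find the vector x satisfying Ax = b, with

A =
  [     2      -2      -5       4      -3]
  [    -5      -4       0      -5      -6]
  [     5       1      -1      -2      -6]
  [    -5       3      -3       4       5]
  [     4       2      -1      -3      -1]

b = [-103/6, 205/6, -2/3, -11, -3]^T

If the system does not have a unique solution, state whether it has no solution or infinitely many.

x_1 = -7/3, x_2 = -1/2, x_3 = 3/2, x_4 = -5/2, x_5 = -4/3

Row-reduce the augmented matrix:
R1 ← R1 / (2).
R2 ← R2 + 5·R1.
R3 ← R3 − 5·R1.
R4 ← R4 + 5·R1.
R5 ← R5 − 4·R1.
R2 ← R2 / (-9).
R1 ← R1 + 1·R2.
R3 ← R3 − 6·R2.
R4 ← R4 + 2·R2.
R5 ← R5 − 6·R2.
R3 ← R3 / (19/6).
R1 ← R1 + 10/9·R3.
R2 ← R2 − 25/18·R3.
R4 ← R4 + 229/18·R3.
R5 ← R5 − 2/3·R3.
R4 ← R4 / (-1250/57).
R1 ← R1 + 91/57·R4.
R2 ← R2 − 185/57·R4.
R3 ← R3 + 52/19·R4.
R5 ← R5 + 111/19·R4.
R5 ← R5 / (6841/1250).
R1 ← R1 + 593/1250·R5.
R2 ← R2 − 101/250·R5.
R3 ← R3 − 831/625·R5.
R4 ← R4 − 1689/1250·R5.
Reading off the reduced rows gives x_1 = -7/3, x_2 = -1/2, x_3 = 3/2, x_4 = -5/2, x_5 = -4/3.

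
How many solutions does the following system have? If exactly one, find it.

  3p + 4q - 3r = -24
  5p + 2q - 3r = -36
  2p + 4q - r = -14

p = -6, q = 0, r = 2

Row-reduce the augmented matrix:
R1 ← R1 / (3).
R2 ← R2 − 5·R1.
R3 ← R3 − 2·R1.
R2 ← R2 / (-14/3).
R1 ← R1 − 4/3·R2.
R3 ← R3 − 4/3·R2.
R3 ← R3 / (11/7).
R1 ← R1 + 3/7·R3.
R2 ← R2 + 3/7·R3.
Reading off the reduced rows gives p = -6, q = 0, r = 2.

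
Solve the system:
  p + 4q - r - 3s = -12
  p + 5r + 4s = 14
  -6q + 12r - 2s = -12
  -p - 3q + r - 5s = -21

Row-reduce:
R2 ← R2 − 1·R1.
R4 ← R4 + 1·R1.
R2 ← R2 / (-4).
R1 ← R1 − 4·R2.
R3 ← R3 + 6·R2.
R4 ← R4 − 1·R2.
R3 ← R3 / (3).
R1 ← R1 − 5·R3.
R2 ← R2 + 3/2·R3.
R4 ← R4 − 3/2·R3.
Row 4 reduces to 0 = -1, a contradiction. The system is inconsistent.

no solution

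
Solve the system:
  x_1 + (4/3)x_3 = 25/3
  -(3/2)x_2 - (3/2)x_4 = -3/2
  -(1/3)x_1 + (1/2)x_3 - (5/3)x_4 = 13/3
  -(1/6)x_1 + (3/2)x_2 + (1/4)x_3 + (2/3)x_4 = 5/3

no solution

Row-reduce:
R3 ← R3 + 1/3·R1.
R4 ← R4 + 1/6·R1.
R2 ← R2 / (-3/2).
R4 ← R4 − 3/2·R2.
R3 ← R3 / (17/18).
R1 ← R1 − 4/3·R3.
R4 ← R4 − 17/36·R3.
Row 4 reduces to 0 = -2, a contradiction. The system is inconsistent.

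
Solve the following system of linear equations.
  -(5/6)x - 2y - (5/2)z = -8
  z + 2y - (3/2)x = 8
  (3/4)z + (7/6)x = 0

Row-reduce:
R1 ← R1 / (-5/6).
R2 ← R2 + 3/2·R1.
R3 ← R3 − 7/6·R1.
R2 ← R2 / (28/5).
R1 ← R1 − 12/5·R2.
R3 ← R3 + 14/5·R2.
Rank is 2 with 3 unknowns, leaving z free.

infinitely many solutions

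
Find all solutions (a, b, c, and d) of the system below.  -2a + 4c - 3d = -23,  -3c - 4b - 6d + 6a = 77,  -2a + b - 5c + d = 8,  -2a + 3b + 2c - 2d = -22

Row-reduce the augmented matrix:
R1 ← R1 / (-2).
R2 ← R2 − 6·R1.
R3 ← R3 + 2·R1.
R4 ← R4 + 2·R1.
R2 ← R2 / (-4).
R3 ← R3 − 1·R2.
R4 ← R4 − 3·R2.
R3 ← R3 / (-27/4).
R1 ← R1 + 2·R3.
R2 ← R2 + 9/4·R3.
R4 ← R4 − 19/4·R3.
R4 ← R4 / (-272/27).
R1 ← R1 − 77/54·R4.
R2 ← R2 − 11/3·R4.
R3 ← R3 + 1/27·R4.
Reading off the reduced rows gives a = 6, b = -2, c = -5, d = -3.

a = 6, b = -2, c = -5, d = -3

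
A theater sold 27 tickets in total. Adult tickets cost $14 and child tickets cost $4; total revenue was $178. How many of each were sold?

adult tickets: 7, child tickets: 20

Let a = adult tickets, c = child tickets.
  a + c = 27
  14a + 4c = 178
From equation 1: a = 27 − c.
Substitute into equation 2 and solve: c = 20.
Then a = 7.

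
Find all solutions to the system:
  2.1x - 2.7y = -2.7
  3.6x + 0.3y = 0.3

x = 0, y = 1

Row-reduce the augmented matrix:
R1 ← R1 / (21/10).
R2 ← R2 − 18/5·R1.
R2 ← R2 / (69/14).
R1 ← R1 + 9/7·R2.
Reading off the reduced rows gives x = 0, y = 1.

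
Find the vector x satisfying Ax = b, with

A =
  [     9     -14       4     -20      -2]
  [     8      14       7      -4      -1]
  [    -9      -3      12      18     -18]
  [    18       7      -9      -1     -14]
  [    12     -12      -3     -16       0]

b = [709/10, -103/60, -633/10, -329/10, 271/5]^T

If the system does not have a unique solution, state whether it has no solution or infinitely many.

x_1 = -1/3, x_2 = -1, x_3 = 3/5, x_4 = -3, x_5 = 5/4

Row-reduce the augmented matrix:
R1 ← R1 / (9).
R2 ← R2 − 8·R1.
R3 ← R3 + 9·R1.
R4 ← R4 − 18·R1.
R5 ← R5 − 12·R1.
R2 ← R2 / (238/9).
R1 ← R1 + 14/9·R2.
R3 ← R3 + 17·R2.
R4 ← R4 − 35·R2.
R5 ← R5 − 20/3·R2.
R3 ← R3 / (255/14).
R1 ← R1 − 11/17·R3.
R2 ← R2 − 31/238·R3.
R4 ← R4 + 733/34·R3.
R5 ← R5 + 1095/119·R3.
R4 ← R4 / (41733/1445).
R1 ← R1 + 2392/1445·R4.
R2 ← R2 − 682/1445·R4.
R3 ← R3 − 32/85·R4.
R5 ← R5 − 3080/289·R4.
R5 ← R5 / (217279/41733).
R1 ← R1 + 60046/41733·R5.
R2 ← R2 − 30310/41733·R5.
R3 ← R3 + 26123/41733·R5.
R4 ← R4 + 49289/41733·R5.
Reading off the reduced rows gives x_1 = -1/3, x_2 = -1, x_3 = 3/5, x_4 = -3, x_5 = 5/4.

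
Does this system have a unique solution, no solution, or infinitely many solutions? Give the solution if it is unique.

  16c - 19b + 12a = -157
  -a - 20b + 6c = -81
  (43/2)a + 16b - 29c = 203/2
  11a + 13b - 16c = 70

no solution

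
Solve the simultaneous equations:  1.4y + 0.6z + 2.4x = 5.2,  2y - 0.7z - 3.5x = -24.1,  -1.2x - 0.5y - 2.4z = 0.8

Row-reduce the augmented matrix:
R1 ← R1 / (12/5).
R2 ← R2 + 7/2·R1.
R3 ← R3 + 6/5·R1.
R2 ← R2 / (97/24).
R1 ← R1 − 7/12·R2.
R3 ← R3 − 1/5·R2.
R3 ← R3 / (-10227/4850).
R1 ← R1 − 109/485·R3.
R2 ← R2 − 21/485·R3.
Reading off the reduced rows gives x = 5, y = -4, z = -2.

x = 5, y = -4, z = -2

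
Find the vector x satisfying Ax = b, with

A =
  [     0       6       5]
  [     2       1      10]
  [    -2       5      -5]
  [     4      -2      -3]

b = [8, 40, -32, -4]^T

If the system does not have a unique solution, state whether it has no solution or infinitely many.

Row-reduce the augmented matrix:
Swap R1 and R2.
R1 ← R1 / (2).
R3 ← R3 + 2·R1.
R4 ← R4 − 4·R1.
R2 ← R2 / (6).
R1 ← R1 − 1/2·R2.
R3 ← R3 − 6·R2.
R4 ← R4 + 4·R2.
Swap R3 and R4.
R3 ← R3 / (-59/3).
R1 ← R1 − 55/12·R3.
R2 ← R2 − 5/6·R3.
R4 reduces to 0 = 0, so the extra equation is consistent.
Reading off the reduced rows gives x_1 = 1, x_2 = -2, x_3 = 4.

x_1 = 1, x_2 = -2, x_3 = 4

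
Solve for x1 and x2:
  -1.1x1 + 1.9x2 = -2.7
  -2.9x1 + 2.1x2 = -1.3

Row-reduce the augmented matrix:
R1 ← R1 / (-11/10).
R2 ← R2 + 29/10·R1.
R2 ← R2 / (-32/11).
R1 ← R1 + 19/11·R2.
Reading off the reduced rows gives x1 = -1, x2 = -2.

x1 = -1, x2 = -2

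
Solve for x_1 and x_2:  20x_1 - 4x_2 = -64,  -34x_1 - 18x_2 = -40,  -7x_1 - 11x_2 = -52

x_1 = -2, x_2 = 6

Row-reduce the augmented matrix:
R1 ← R1 / (20).
R2 ← R2 + 34·R1.
R3 ← R3 + 7·R1.
R2 ← R2 / (-124/5).
R1 ← R1 + 1/5·R2.
R3 ← R3 + 62/5·R2.
R3 reduces to 0 = 0, so the extra equation is consistent.
Reading off the reduced rows gives x_1 = -2, x_2 = 6.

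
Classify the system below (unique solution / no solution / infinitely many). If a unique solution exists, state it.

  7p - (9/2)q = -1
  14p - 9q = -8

Row-reduce:
R1 ← R1 / (7).
R2 ← R2 − 14·R1.
Row 2 reduces to 0 = -6, a contradiction. The system is inconsistent.

no solution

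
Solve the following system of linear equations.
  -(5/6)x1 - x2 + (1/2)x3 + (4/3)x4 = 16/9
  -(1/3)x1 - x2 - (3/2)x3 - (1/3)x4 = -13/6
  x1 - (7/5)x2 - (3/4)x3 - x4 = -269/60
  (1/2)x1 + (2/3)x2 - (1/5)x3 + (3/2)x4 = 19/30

x1 = -5/3, x2 = 1, x3 = 1, x4 = 2/3

Row-reduce the augmented matrix:
R1 ← R1 / (-5/6).
R2 ← R2 + 1/3·R1.
R3 ← R3 − 1·R1.
R4 ← R4 − 1/2·R1.
R2 ← R2 / (-3/5).
R1 ← R1 − 6/5·R2.
R3 ← R3 + 13/5·R2.
R4 ← R4 − 1/15·R2.
R3 ← R3 / (433/60).
R1 ← R1 + 4·R3.
R2 ← R2 − 17/6·R3.
R4 ← R4 + 4/45·R3.
R4 ← R4 / (29323/12990).
R1 ← R1 + 398/433·R4.
R2 ← R2 + 115/433·R4.
R3 ← R3 − 784/1299·R4.
Reading off the reduced rows gives x1 = -5/3, x2 = 1, x3 = 1, x4 = 2/3.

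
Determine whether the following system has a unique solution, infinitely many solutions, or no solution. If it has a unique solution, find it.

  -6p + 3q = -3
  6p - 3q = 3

infinitely many solutions

Row-reduce:
R1 ← R1 / (-6).
R2 ← R2 − 6·R1.
Rank is 1 with 2 unknowns, leaving q free.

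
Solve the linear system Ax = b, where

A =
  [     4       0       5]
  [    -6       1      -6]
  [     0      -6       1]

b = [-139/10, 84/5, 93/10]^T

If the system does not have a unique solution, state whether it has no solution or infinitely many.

x_1 = -8/5, x_2 = -9/5, x_3 = -3/2

Row-reduce the augmented matrix:
R1 ← R1 / (4).
R2 ← R2 + 6·R1.
R3 ← R3 + 6·R2.
R3 ← R3 / (10).
R1 ← R1 − 5/4·R3.
R2 ← R2 − 3/2·R3.
Reading off the reduced rows gives x_1 = -8/5, x_2 = -9/5, x_3 = -3/2.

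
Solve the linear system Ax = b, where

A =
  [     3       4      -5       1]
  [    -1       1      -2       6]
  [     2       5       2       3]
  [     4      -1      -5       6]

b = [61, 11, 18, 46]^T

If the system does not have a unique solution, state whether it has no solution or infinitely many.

x_1 = 5, x_2 = 4, x_3 = -6, x_4 = 0

Row-reduce the augmented matrix:
R1 ← R1 / (3).
R2 ← R2 + 1·R1.
R3 ← R3 − 2·R1.
R4 ← R4 − 4·R1.
R2 ← R2 / (7/3).
R1 ← R1 − 4/3·R2.
R3 ← R3 − 7/3·R2.
R4 ← R4 + 19/3·R2.
R3 ← R3 / (9).
R1 ← R1 − 3/7·R3.
R2 ← R2 + 11/7·R3.
R4 ← R4 + 58/7·R3.
R4 ← R4 / (1145/63).
R1 ← R1 + 65/21·R4.
R2 ← R2 − 127/63·R4.
R3 ← R3 + 4/9·R4.
Reading off the reduced rows gives x_1 = 5, x_2 = 4, x_3 = -6, x_4 = 0.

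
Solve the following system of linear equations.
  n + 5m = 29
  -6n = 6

Row-reduce the augmented matrix:
R1 ← R1 / (5).
R2 ← R2 / (-6).
R1 ← R1 − 1/5·R2.
Reading off the reduced rows gives m = 6, n = -1.

m = 6, n = -1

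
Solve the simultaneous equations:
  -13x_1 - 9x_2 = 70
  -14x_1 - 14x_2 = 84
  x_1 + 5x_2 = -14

Row-reduce the augmented matrix:
R1 ← R1 / (-13).
R2 ← R2 + 14·R1.
R3 ← R3 − 1·R1.
R2 ← R2 / (-56/13).
R1 ← R1 − 9/13·R2.
R3 ← R3 − 56/13·R2.
R3 reduces to 0 = 0, so the extra equation is consistent.
Reading off the reduced rows gives x_1 = -4, x_2 = -2.

x_1 = -4, x_2 = -2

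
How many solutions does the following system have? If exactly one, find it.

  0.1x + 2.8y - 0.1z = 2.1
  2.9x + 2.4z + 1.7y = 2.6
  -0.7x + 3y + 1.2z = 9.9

x = -3, y = 1, z = 4

Row-reduce the augmented matrix:
R1 ← R1 / (1/10).
R2 ← R2 − 29/10·R1.
R3 ← R3 + 7/10·R1.
R2 ← R2 / (-159/2).
R1 ← R1 − 28·R2.
R3 ← R3 − 113/5·R2.
R3 ← R3 / (301/150).
R1 ← R1 − 13/15·R3.
R2 ← R2 + 1/15·R3.
Reading off the reduced rows gives x = -3, y = 1, z = 4.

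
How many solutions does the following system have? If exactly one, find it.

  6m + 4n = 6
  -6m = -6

m = 1, n = 0

Row-reduce the augmented matrix:
R1 ← R1 / (6).
R2 ← R2 + 6·R1.
R2 ← R2 / (4).
R1 ← R1 − 2/3·R2.
Reading off the reduced rows gives m = 1, n = 0.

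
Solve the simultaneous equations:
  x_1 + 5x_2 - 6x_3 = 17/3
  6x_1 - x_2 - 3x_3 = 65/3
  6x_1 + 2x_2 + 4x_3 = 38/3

x_1 = 3, x_2 = -2/3, x_3 = -1

Row-reduce the augmented matrix:
R2 ← R2 − 6·R1.
R3 ← R3 − 6·R1.
R2 ← R2 / (-31).
R1 ← R1 − 5·R2.
R3 ← R3 + 28·R2.
R3 ← R3 / (316/31).
R1 ← R1 + 21/31·R3.
R2 ← R2 + 33/31·R3.
Reading off the reduced rows gives x_1 = 3, x_2 = -2/3, x_3 = -1.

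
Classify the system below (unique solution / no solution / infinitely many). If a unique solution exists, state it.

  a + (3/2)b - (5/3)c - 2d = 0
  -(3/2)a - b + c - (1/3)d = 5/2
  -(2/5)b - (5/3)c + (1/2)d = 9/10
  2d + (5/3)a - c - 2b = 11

a = 3, b = -6, c = 0, d = -3

Row-reduce the augmented matrix:
R2 ← R2 + 3/2·R1.
R4 ← R4 − 5/3·R1.
R2 ← R2 / (5/4).
R1 ← R1 − 3/2·R2.
R3 ← R3 + 2/5·R2.
R4 ← R4 + 9/2·R2.
R3 ← R3 / (-161/75).
R1 ← R1 − 2/15·R3.
R2 ← R2 + 6/5·R3.
R4 ← R4 + 163/45·R3.
R4 ← R4 / (-16549/2898).
R1 ← R1 − 949/483·R4.
R2 ← R2 + 1135/483·R4.
R3 ← R3 − 85/322·R4.
Reading off the reduced rows gives a = 3, b = -6, c = 0, d = -3.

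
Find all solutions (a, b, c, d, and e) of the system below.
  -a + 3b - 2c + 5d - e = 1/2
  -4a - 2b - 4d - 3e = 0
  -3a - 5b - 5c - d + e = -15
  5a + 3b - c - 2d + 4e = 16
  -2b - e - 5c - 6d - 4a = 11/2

a = 3, b = 5/2, c = -3/2, d = -2, e = -3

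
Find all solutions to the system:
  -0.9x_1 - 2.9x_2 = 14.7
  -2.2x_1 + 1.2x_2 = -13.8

x_1 = 3, x_2 = -6

Row-reduce the augmented matrix:
R1 ← R1 / (-9/10).
R2 ← R2 + 11/5·R1.
R2 ← R2 / (373/45).
R1 ← R1 − 29/9·R2.
Reading off the reduced rows gives x_1 = 3, x_2 = -6.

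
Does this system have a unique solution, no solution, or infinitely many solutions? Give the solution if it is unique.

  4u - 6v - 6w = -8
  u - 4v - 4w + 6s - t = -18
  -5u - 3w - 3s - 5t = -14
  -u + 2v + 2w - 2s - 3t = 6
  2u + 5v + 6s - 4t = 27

Row-reduce the augmented matrix:
R1 ← R1 / (4).
R2 ← R2 − 1·R1.
R3 ← R3 + 5·R1.
R4 ← R4 + 1·R1.
R5 ← R5 − 2·R1.
R2 ← R2 / (-5/2).
R1 ← R1 + 3/2·R2.
R3 ← R3 + 15/2·R2.
R4 ← R4 − 1/2·R2.
R5 ← R5 − 8·R2.
R3 ← R3 / (-3).
R2 ← R2 − 1·R3.
R5 ← R5 + 5·R3.
R4 ← R4 / (-4/5).
R1 ← R1 + 18/5·R4.
R2 ← R2 + 47/5·R4.
R3 ← R3 − 7·R4.
R5 ← R5 − 301/5·R4.
R5 ← R5 / (-734/3).
R1 ← R1 − 15·R5.
R2 ← R2 − 112/3·R5.
R3 ← R3 + 82/3·R5.
R4 ← R4 − 4·R5.
Reading off the reduced rows gives u = 4, v = 5, w = -1, s = -1, t = 0.

u = 4, v = 5, w = -1, s = -1, t = 0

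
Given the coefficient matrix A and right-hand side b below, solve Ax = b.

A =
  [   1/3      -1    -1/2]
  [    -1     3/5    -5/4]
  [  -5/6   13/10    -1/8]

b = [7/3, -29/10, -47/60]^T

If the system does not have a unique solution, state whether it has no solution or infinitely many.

no solution

Row-reduce:
R1 ← R1 / (1/3).
R2 ← R2 + 1·R1.
R3 ← R3 + 5/6·R1.
R2 ← R2 / (-12/5).
R1 ← R1 + 3·R2.
R3 ← R3 + 6/5·R2.
Row 3 reduces to 0 = 3, a contradiction. The system is inconsistent.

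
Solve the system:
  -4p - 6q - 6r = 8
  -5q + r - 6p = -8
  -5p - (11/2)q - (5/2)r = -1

Row-reduce:
R1 ← R1 / (-4).
R2 ← R2 + 6·R1.
R3 ← R3 + 5·R1.
R2 ← R2 / (4).
R1 ← R1 − 3/2·R2.
R3 ← R3 − 2·R2.
Row 3 reduces to 0 = -1, a contradiction. The system is inconsistent.

no solution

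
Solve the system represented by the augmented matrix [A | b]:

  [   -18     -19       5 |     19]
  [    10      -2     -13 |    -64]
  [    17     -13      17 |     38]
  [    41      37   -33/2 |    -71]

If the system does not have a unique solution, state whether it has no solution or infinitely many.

Row-reduce:
R1 ← R1 / (-18).
R2 ← R2 − 10·R1.
R3 ← R3 − 17·R1.
R4 ← R4 − 41·R1.
R2 ← R2 / (-113/9).
R1 ← R1 − 19/18·R2.
R3 ← R3 + 557/18·R2.
R4 ← R4 + 113/18·R2.
R3 ← R3 / (10603/226).
R1 ← R1 + 257/226·R3.
R2 ← R2 − 92/113·R3.
Row 4 reduces to 0 = -1, a contradiction. The system is inconsistent.

no solution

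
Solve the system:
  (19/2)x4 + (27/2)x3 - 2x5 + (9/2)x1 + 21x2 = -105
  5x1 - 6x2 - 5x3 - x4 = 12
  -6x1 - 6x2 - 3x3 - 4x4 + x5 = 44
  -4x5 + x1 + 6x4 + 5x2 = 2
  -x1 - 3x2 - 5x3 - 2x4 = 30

no solution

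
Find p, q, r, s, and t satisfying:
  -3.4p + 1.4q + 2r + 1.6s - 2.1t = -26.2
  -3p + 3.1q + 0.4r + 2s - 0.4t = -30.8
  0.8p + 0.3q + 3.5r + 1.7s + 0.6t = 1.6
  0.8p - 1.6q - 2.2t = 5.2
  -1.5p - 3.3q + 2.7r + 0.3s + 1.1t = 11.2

p = 4, q = -4, r = 1, s = -3, t = 2

Row-reduce the augmented matrix:
R1 ← R1 / (-17/5).
R2 ← R2 + 3·R1.
R3 ← R3 − 4/5·R1.
R4 ← R4 − 4/5·R1.
R5 ← R5 + 3/2·R1.
R2 ← R2 / (317/170).
R1 ← R1 + 7/17·R2.
R3 ← R3 − 107/170·R2.
R4 ← R4 + 108/85·R2.
R5 ← R5 + 333/85·R2.
R3 ← R3 / (14047/3170).
R1 ← R1 + 282/317·R3.
R2 ← R2 + 232/317·R3.
R4 ← R4 + 728/1585·R3.
R5 ← R5 + 3327/3170·R3.
R4 ← R4 / (68264/70235).
R1 ← R1 − 510/14047·R4.
R2 ← R2 − 8788/14047·R4.
R3 ← R3 − 5953/14047·R4.
R5 ← R5 − 89532/70235·R4.
R5 ← R5 / (1241593/170660).
R1 ← R1 − 31621/34132·R5.
R2 ← R2 − 31371/17066·R5.
R3 ← R3 − 45985/68264·R5.
R4 ← R4 + 122487/68264·R5.
Reading off the reduced rows gives p = 4, q = -4, r = 1, s = -3, t = 2.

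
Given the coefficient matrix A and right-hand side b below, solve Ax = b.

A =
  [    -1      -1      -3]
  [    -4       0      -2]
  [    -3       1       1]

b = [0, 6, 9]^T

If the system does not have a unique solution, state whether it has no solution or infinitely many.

no solution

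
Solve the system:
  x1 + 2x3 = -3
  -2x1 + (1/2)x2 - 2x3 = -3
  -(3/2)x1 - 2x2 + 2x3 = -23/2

x1 = 5, x2 = -2, x3 = -4

Row-reduce the augmented matrix:
R2 ← R2 + 2·R1.
R3 ← R3 + 3/2·R1.
R2 ← R2 / (1/2).
R3 ← R3 + 2·R2.
R3 ← R3 / (13).
R1 ← R1 − 2·R3.
R2 ← R2 − 4·R3.
Reading off the reduced rows gives x1 = 5, x2 = -2, x3 = -4.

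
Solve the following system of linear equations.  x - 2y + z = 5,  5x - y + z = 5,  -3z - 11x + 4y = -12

no solution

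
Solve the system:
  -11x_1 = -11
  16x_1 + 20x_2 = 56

x_1 = 1, x_2 = 2

Row-reduce the augmented matrix:
R1 ← R1 / (-11).
R2 ← R2 − 16·R1.
R2 ← R2 / (20).
Reading off the reduced rows gives x_1 = 1, x_2 = 2.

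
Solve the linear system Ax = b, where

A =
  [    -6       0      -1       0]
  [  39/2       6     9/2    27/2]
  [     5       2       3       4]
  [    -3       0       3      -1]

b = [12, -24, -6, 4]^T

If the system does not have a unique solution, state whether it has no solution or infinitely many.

Row-reduce:
R1 ← R1 / (-6).
R2 ← R2 − 39/2·R1.
R3 ← R3 − 5·R1.
R4 ← R4 + 3·R1.
R2 ← R2 / (6).
R3 ← R3 − 2·R2.
R3 ← R3 / (7/4).
R1 ← R1 − 1/6·R3.
R2 ← R2 − 5/24·R3.
R4 ← R4 − 7/2·R3.
Rank is 3 with 4 unknowns, leaving x_4 free.

infinitely many solutions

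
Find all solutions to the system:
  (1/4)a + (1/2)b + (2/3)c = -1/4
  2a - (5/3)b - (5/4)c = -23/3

Row-reduce:
R1 ← R1 / (1/4).
R2 ← R2 − 2·R1.
R2 ← R2 / (-17/3).
R1 ← R1 − 2·R2.
Rank is 2 with 3 unknowns, leaving c free.

infinitely many solutions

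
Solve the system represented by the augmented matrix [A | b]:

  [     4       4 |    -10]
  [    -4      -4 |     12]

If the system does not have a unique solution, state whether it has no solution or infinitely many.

no solution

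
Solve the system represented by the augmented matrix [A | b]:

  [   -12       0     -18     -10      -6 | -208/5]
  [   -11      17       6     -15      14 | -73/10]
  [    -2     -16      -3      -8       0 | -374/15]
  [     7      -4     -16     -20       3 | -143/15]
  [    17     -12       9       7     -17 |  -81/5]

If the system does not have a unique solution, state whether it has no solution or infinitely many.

x_1 = 5/3, x_2 = 1/2, x_3 = -4/5, x_4 = 2, x_5 = 8/3

Row-reduce the augmented matrix:
R1 ← R1 / (-12).
R2 ← R2 + 11·R1.
R3 ← R3 + 2·R1.
R4 ← R4 − 7·R1.
R5 ← R5 − 17·R1.
R2 ← R2 / (17).
R3 ← R3 + 16·R2.
R4 ← R4 + 4·R2.
R5 ← R5 + 12·R2.
R3 ← R3 / (360/17).
R1 ← R1 − 3/2·R3.
R2 ← R2 − 45/34·R3.
R4 ← R4 + 721/34·R3.
R5 ← R5 + 21/34·R3.
R4 ← R4 / (-9371/240).
R1 ← R1 − 401/240·R4.
R2 ← R2 − 19/48·R4.
R3 ← R3 + 67/120·R4.
R5 ← R5 + 2791/240·R4.
R5 ← R5 / (-1531631/84339).
R1 ← R1 − 11251/84339·R5.
R2 ← R2 − 14794/84339·R5.
R3 ← R3 − 16258/28113·R5.
R4 ← R4 + 16897/28113·R5.
Reading off the reduced rows gives x_1 = 5/3, x_2 = 1/2, x_3 = -4/5, x_4 = 2, x_5 = 8/3.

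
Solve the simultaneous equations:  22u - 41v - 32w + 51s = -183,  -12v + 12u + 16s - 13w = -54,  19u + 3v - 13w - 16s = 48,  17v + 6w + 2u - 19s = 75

Row-reduce:
R1 ← R1 / (22).
R2 ← R2 − 12·R1.
R3 ← R3 − 19·R1.
R4 ← R4 − 2·R1.
R2 ← R2 / (114/11).
R1 ← R1 + 41/22·R2.
R3 ← R3 − 845/22·R2.
R4 ← R4 − 228/11·R2.
R3 ← R3 / (-427/228).
R1 ← R1 + 149/228·R3.
R2 ← R2 − 49/114·R3.
Rank is 3 with 4 unknowns, leaving s free.

infinitely many solutions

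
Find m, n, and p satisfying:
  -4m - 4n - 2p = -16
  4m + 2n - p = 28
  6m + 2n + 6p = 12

Row-reduce the augmented matrix:
R1 ← R1 / (-4).
R2 ← R2 − 4·R1.
R3 ← R3 − 6·R1.
R2 ← R2 / (-2).
R1 ← R1 − 1·R2.
R3 ← R3 + 4·R2.
R3 ← R3 / (9).
R1 ← R1 + 1·R3.
R2 ← R2 − 3/2·R3.
Reading off the reduced rows gives m = 6, n = 0, p = -4.

m = 6, n = 0, p = -4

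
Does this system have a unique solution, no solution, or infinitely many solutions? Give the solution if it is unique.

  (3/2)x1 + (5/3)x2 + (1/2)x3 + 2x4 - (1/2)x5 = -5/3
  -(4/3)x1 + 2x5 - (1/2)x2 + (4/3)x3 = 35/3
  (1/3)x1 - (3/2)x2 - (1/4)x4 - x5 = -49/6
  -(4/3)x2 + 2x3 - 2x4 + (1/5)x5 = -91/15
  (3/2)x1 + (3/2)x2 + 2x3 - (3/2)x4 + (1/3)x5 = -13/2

x1 = -5, x2 = 2, x3 = 0, x4 = 2, x5 = 3

Row-reduce the augmented matrix:
R1 ← R1 / (3/2).
R2 ← R2 + 4/3·R1.
R3 ← R3 − 1/3·R1.
R5 ← R5 − 3/2·R1.
R2 ← R2 / (53/54).
R1 ← R1 − 10/9·R2.
R3 ← R3 + 101/54·R2.
R4 ← R4 + 4/3·R2.
R5 ← R5 + 1/6·R2.
R3 ← R3 / (521/159).
R1 ← R1 + 89/53·R3.
R2 ← R2 − 96/53·R3.
R4 ← R4 − 234/53·R3.
R5 ← R5 − 191/106·R3.
R4 ← R4 / (-3349/1042).
R1 ← R1 − 1461/2084·R4.
R2 ← R2 − 168/521·R4.
R3 ← R3 − 1713/2084·R4.
R5 ← R5 + 19503/4168·R4.
R5 ← R5 / (673/1020).
R1 ← R1 + 38049/33490·R5.
R2 ← R2 − 6516/16745·R5.
R3 ← R3 − 17073/33490·R5.
R4 ← R4 − 2518/16745·R5.
Reading off the reduced rows gives x1 = -5, x2 = 2, x3 = 0, x4 = 2, x5 = 3.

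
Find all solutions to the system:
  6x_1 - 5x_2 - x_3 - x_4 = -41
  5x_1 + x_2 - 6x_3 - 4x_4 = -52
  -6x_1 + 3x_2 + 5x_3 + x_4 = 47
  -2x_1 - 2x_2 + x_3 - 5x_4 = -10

x_1 = -5, x_2 = 1, x_3 = 2, x_4 = 4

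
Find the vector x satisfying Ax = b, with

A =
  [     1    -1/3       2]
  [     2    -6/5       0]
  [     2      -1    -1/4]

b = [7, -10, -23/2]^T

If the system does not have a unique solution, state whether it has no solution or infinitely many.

x_1 = -5, x_2 = 0, x_3 = 6

Row-reduce the augmented matrix:
R2 ← R2 − 2·R1.
R3 ← R3 − 2·R1.
R2 ← R2 / (-8/15).
R1 ← R1 + 1/3·R2.
R3 ← R3 + 1/3·R2.
R3 ← R3 / (-7/4).
R1 ← R1 − 9/2·R3.
R2 ← R2 − 15/2·R3.
Reading off the reduced rows gives x_1 = -5, x_2 = 0, x_3 = 6.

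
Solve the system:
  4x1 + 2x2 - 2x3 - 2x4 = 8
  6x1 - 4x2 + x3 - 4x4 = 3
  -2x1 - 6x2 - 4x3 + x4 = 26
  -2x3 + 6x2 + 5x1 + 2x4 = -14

x1 = -2, x2 = -1, x3 = -5, x4 = -4

Row-reduce the augmented matrix:
R1 ← R1 / (4).
R2 ← R2 − 6·R1.
R3 ← R3 + 2·R1.
R4 ← R4 − 5·R1.
R2 ← R2 / (-7).
R1 ← R1 − 1/2·R2.
R3 ← R3 + 5·R2.
R4 ← R4 − 7/2·R2.
R3 ← R3 / (-55/7).
R1 ← R1 + 3/14·R3.
R2 ← R2 + 4/7·R3.
R4 ← R4 − 5/2·R3.
R4 ← R4 / (93/22).
R1 ← R1 + 13/22·R4.
R2 ← R2 − 1/11·R4.
R3 ← R3 + 1/11·R4.
Reading off the reduced rows gives x1 = -2, x2 = -1, x3 = -5, x4 = -4.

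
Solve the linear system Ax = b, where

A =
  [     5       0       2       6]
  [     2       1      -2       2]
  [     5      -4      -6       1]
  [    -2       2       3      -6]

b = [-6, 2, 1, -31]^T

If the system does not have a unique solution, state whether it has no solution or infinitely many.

x_1 = -6, x_2 = -2, x_3 = -3, x_4 = 5

Row-reduce the augmented matrix:
R1 ← R1 / (5).
R2 ← R2 − 2·R1.
R3 ← R3 − 5·R1.
R4 ← R4 + 2·R1.
R3 ← R3 + 4·R2.
R4 ← R4 − 2·R2.
R3 ← R3 / (-96/5).
R1 ← R1 − 2/5·R3.
R2 ← R2 + 14/5·R3.
R4 ← R4 − 47/5·R3.
R4 ← R4 / (-193/32).
R1 ← R1 − 17/16·R4.
R2 ← R2 − 9/16·R4.
R3 ← R3 − 11/32·R4.
Reading off the reduced rows gives x_1 = -6, x_2 = -2, x_3 = -3, x_4 = 5.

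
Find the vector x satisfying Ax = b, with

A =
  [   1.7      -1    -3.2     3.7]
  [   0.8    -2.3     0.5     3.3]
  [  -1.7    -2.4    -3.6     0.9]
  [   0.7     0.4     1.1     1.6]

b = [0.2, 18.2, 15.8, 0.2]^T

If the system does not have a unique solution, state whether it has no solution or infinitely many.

x_1 = -4, x_2 = -6, x_3 = 2, x_4 = 2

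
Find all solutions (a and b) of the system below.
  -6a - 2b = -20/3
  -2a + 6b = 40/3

a = 1/3, b = 7/3

Row-reduce the augmented matrix:
R1 ← R1 / (-6).
R2 ← R2 + 2·R1.
R2 ← R2 / (20/3).
R1 ← R1 − 1/3·R2.
Reading off the reduced rows gives a = 1/3, b = 7/3.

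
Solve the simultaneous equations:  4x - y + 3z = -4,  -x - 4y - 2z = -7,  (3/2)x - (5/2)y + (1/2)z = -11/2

infinitely many solutions

Row-reduce:
R1 ← R1 / (4).
R2 ← R2 + 1·R1.
R3 ← R3 − 3/2·R1.
R2 ← R2 / (-17/4).
R1 ← R1 + 1/4·R2.
R3 ← R3 + 17/8·R2.
Rank is 2 with 3 unknowns, leaving z free.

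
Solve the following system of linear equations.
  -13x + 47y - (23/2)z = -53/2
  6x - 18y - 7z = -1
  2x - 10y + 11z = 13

no solution

Row-reduce:
R1 ← R1 / (-13).
R2 ← R2 − 6·R1.
R3 ← R3 − 2·R1.
R2 ← R2 / (48/13).
R1 ← R1 + 47/13·R2.
R3 ← R3 + 36/13·R2.
Row 3 reduces to 0 = -1, a contradiction. The system is inconsistent.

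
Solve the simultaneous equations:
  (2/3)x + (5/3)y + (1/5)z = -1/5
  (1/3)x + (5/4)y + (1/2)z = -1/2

infinitely many solutions

Row-reduce:
R1 ← R1 / (2/3).
R2 ← R2 − 1/3·R1.
R2 ← R2 / (5/12).
R1 ← R1 − 5/2·R2.
Rank is 2 with 3 unknowns, leaving z free.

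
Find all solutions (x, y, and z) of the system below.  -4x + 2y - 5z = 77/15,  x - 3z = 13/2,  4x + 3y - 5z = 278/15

x = 3/2, y = 7/5, z = -5/3

Row-reduce the augmented matrix:
R1 ← R1 / (-4).
R2 ← R2 − 1·R1.
R3 ← R3 − 4·R1.
R2 ← R2 / (1/2).
R1 ← R1 + 1/2·R2.
R3 ← R3 − 5·R2.
R3 ← R3 / (65/2).
R1 ← R1 + 3·R3.
R2 ← R2 + 17/2·R3.
Reading off the reduced rows gives x = 3/2, y = 7/5, z = -5/3.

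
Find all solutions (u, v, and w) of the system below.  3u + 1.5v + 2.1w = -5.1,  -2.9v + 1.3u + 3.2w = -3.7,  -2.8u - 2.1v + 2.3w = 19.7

u = -6, v = 3, w = 4

Row-reduce the augmented matrix:
R1 ← R1 / (3).
R2 ← R2 − 13/10·R1.
R3 ← R3 + 14/5·R1.
R2 ← R2 / (-71/20).
R1 ← R1 − 1/2·R2.
R3 ← R3 + 7/10·R2.
R3 ← R3 / (1352/355).
R1 ← R1 − 363/355·R3.
R2 ← R2 + 229/355·R3.
Reading off the reduced rows gives u = -6, v = 3, w = 4.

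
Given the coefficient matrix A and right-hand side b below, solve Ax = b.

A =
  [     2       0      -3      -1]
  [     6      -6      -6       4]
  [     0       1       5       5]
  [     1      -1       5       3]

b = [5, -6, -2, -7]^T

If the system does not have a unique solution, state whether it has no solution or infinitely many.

x_1 = 1, x_2 = 3, x_3 = -1, x_4 = 0

Row-reduce the augmented matrix:
R1 ← R1 / (2).
R2 ← R2 − 6·R1.
R4 ← R4 − 1·R1.
R2 ← R2 / (-6).
R3 ← R3 − 1·R2.
R4 ← R4 + 1·R2.
R3 ← R3 / (11/2).
R1 ← R1 + 3/2·R3.
R2 ← R2 + 1/2·R3.
R4 ← R4 − 6·R3.
R4 ← R4 / (-145/33).
R1 ← R1 − 13/11·R4.
R2 ← R2 + 20/33·R4.
R3 ← R3 − 37/33·R4.
Reading off the reduced rows gives x_1 = 1, x_2 = 3, x_3 = -1, x_4 = 0.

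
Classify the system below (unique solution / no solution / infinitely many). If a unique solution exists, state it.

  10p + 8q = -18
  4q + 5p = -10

Row-reduce:
R1 ← R1 / (10).
R2 ← R2 − 5·R1.
Row 2 reduces to 0 = -1, a contradiction. The system is inconsistent.

no solution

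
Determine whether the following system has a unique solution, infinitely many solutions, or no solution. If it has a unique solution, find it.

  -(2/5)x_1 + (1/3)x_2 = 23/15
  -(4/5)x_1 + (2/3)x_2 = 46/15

infinitely many solutions

Row-reduce:
R1 ← R1 / (-2/5).
R2 ← R2 + 4/5·R1.
Rank is 1 with 2 unknowns, leaving x_2 free.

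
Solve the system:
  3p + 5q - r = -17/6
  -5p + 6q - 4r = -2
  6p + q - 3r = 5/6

Row-reduce the augmented matrix:
R1 ← R1 / (3).
R2 ← R2 + 5·R1.
R3 ← R3 − 6·R1.
R2 ← R2 / (43/3).
R1 ← R1 − 5/3·R2.
R3 ← R3 + 9·R2.
R3 ← R3 / (-196/43).
R1 ← R1 − 14/43·R3.
R2 ← R2 + 17/43·R3.
Reading off the reduced rows gives p = 0, q = -2/3, r = -1/2.

p = 0, q = -2/3, r = -1/2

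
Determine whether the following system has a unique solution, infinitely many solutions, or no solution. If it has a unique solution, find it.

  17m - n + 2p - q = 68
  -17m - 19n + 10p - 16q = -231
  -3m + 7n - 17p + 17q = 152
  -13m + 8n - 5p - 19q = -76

Row-reduce the augmented matrix:
R1 ← R1 / (17).
R2 ← R2 + 17·R1.
R3 ← R3 + 3·R1.
R4 ← R4 + 13·R1.
R2 ← R2 / (-20).
R1 ← R1 + 1/17·R2.
R3 ← R3 − 116/17·R2.
R4 ← R4 − 123/17·R2.
R3 ← R3 / (-1067/85).
R1 ← R1 − 7/85·R3.
R2 ← R2 + 3/5·R3.
R4 ← R4 − 74/85·R3.
R4 ← R4 / (-107341/4268).
R1 ← R1 − 271/4268·R4.
R2 ← R2 − 1379/4268·R4.
R3 ← R3 + 937/1067·R4.
Reading off the reduced rows gives m = 5, n = 2, p = -6, q = 3.

m = 5, n = 2, p = -6, q = 3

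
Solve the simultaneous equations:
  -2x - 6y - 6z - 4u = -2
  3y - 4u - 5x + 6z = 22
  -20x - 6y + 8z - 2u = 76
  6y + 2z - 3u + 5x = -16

infinitely many solutions

Row-reduce:
R1 ← R1 / (-2).
R2 ← R2 + 5·R1.
R3 ← R3 + 20·R1.
R4 ← R4 − 5·R1.
R2 ← R2 / (18).
R1 ← R1 − 3·R2.
R3 ← R3 − 54·R2.
R4 ← R4 + 9·R2.
R3 ← R3 / (5).
R1 ← R1 + 1/2·R3.
R2 ← R2 − 7/6·R3.
R4 ← R4 + 5/2·R3.
Rank is 3 with 4 unknowns, leaving u free.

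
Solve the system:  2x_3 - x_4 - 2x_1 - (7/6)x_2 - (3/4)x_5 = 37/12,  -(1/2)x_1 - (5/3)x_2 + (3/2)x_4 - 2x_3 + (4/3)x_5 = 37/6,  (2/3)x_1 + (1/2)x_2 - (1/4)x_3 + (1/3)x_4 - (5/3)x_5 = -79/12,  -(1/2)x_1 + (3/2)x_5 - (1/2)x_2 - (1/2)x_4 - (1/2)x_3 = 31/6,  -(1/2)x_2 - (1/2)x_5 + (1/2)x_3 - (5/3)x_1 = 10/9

x_1 = -2/3, x_2 = -2, x_3 = 1, x_4 = 1/3, x_5 = 3

Row-reduce the augmented matrix:
R1 ← R1 / (-2).
R2 ← R2 + 1/2·R1.
R3 ← R3 − 2/3·R1.
R4 ← R4 + 1/2·R1.
R5 ← R5 + 5/3·R1.
R2 ← R2 / (-11/8).
R1 ← R1 − 7/12·R2.
R3 ← R3 − 1/9·R2.
R4 ← R4 + 5/24·R2.
R5 ← R5 − 17/36·R2.
R3 ← R3 / (85/396).
R1 ← R1 + 68/33·R3.
R2 ← R2 − 20/11·R3.
R4 ← R4 + 41/66·R3.
R5 ← R5 + 401/198·R3.
R4 ← R4 / (-9/85).
R1 ← R1 − 13/5·R4.
R2 ← R2 + 42/17·R4.
R3 ← R3 − 56/85·R4.
R5 ← R5 − 706/255·R4.
R5 ← R5 / (-36911/324).
R1 ← R1 + 11653/108·R5.
R2 ← R2 − 911/9·R5.
R3 ← R3 + 853/27·R5.
R4 ← R4 − 3809/108·R5.
Reading off the reduced rows gives x_1 = -2/3, x_2 = -2, x_3 = 1, x_4 = 1/3, x_5 = 3.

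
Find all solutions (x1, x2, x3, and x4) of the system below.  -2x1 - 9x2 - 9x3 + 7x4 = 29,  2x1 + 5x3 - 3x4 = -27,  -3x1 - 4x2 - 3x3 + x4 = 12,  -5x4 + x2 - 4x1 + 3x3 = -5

Row-reduce:
R1 ← R1 / (-2).
R2 ← R2 − 2·R1.
R3 ← R3 + 3·R1.
R4 ← R4 + 4·R1.
R2 ← R2 / (-9).
R1 ← R1 − 9/2·R2.
R3 ← R3 − 19/2·R2.
R4 ← R4 − 19·R2.
R3 ← R3 / (113/18).
R1 ← R1 − 5/2·R3.
R2 ← R2 − 4/9·R3.
R4 ← R4 − 113/9·R3.
Rank is 3 with 4 unknowns, leaving x4 free.

infinitely many solutions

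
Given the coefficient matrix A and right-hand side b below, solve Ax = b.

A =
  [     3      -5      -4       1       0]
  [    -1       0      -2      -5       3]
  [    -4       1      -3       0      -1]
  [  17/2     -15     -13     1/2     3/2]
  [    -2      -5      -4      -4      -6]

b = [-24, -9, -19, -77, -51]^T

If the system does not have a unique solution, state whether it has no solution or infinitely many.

Row-reduce:
R1 ← R1 / (3).
R2 ← R2 + 1·R1.
R3 ← R3 + 4·R1.
R4 ← R4 − 17/2·R1.
R5 ← R5 + 2·R1.
R2 ← R2 / (-5/3).
R1 ← R1 + 5/3·R2.
R3 ← R3 + 17/3·R2.
R4 ← R4 + 5/6·R2.
R5 ← R5 + 25/3·R2.
R3 ← R3 / (3).
R1 ← R1 − 2·R3.
R2 ← R2 − 2·R3.
R5 ← R5 − 10·R3.
Swap R4 and R5.
R4 ← R4 / (-112/3).
R1 ← R1 + 97/15·R4.
R2 ← R2 + 26/3·R4.
R3 ← R3 − 86/15·R4.
Row 5 reduces to 0 = -1/2, a contradiction. The system is inconsistent.

no solution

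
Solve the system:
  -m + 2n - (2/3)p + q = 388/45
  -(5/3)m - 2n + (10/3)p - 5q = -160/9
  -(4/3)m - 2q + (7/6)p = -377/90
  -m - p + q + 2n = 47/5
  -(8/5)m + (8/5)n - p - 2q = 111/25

m = -7/5, n = 2, p = -7/3, q = 5/3

Row-reduce the augmented matrix:
R1 ← R1 / (-1).
R2 ← R2 + 5/3·R1.
R3 ← R3 + 4/3·R1.
R4 ← R4 + 1·R1.
R5 ← R5 + 8/5·R1.
R2 ← R2 / (-16/3).
R1 ← R1 + 2·R2.
R3 ← R3 + 8/3·R2.
R5 ← R5 + 8/5·R2.
R3 ← R3 / (-1/6).
R1 ← R1 + 1·R3.
R2 ← R2 + 5/6·R3.
R4 ← R4 + 1/3·R3.
R5 ← R5 + 19/15·R3.
Swap R4 and R5.
R4 ← R4 / (-8/5).
R1 ← R1 − 3/2·R4.
R2 ← R2 − 5/4·R4.
R5 reduces to 0 = 0, so the extra equation is consistent.
Reading off the reduced rows gives m = -7/5, n = 2, p = -7/3, q = 5/3.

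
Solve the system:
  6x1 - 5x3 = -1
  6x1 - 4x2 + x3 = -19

infinitely many solutions

Row-reduce:
R1 ← R1 / (6).
R2 ← R2 − 6·R1.
R2 ← R2 / (-4).
Rank is 2 with 3 unknowns, leaving x3 free.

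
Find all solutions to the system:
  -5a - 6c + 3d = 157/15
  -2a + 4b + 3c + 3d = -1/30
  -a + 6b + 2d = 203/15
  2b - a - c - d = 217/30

Row-reduce the augmented matrix:
R1 ← R1 / (-5).
R2 ← R2 + 2·R1.
R3 ← R3 + 1·R1.
R4 ← R4 + 1·R1.
R2 ← R2 / (4).
R3 ← R3 − 6·R2.
R4 ← R4 − 2·R2.
R3 ← R3 / (-69/10).
R1 ← R1 − 6/5·R3.
R2 ← R2 − 27/20·R3.
R4 ← R4 + 5/2·R3.
R4 ← R4 / (-140/69).
R1 ← R1 + 19/23·R4.
R2 ← R2 − 9/46·R4.
R3 ← R3 − 13/69·R4.
Reading off the reduced rows gives a = 2/3, b = 5/2, c = -5/2, d = -2/5.

a = 2/3, b = 5/2, c = -5/2, d = -2/5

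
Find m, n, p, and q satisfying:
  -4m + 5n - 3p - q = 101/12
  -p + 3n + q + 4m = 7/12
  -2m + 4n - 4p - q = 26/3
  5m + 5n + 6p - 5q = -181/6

m = -1, n = 0, p = -9/4, q = 7/3

Row-reduce the augmented matrix:
R1 ← R1 / (-4).
R2 ← R2 − 4·R1.
R3 ← R3 + 2·R1.
R4 ← R4 − 5·R1.
R2 ← R2 / (8).
R1 ← R1 + 5/4·R2.
R3 ← R3 − 3/2·R2.
R4 ← R4 − 45/4·R2.
R3 ← R3 / (-7/4).
R1 ← R1 − 1/8·R3.
R2 ← R2 + 1/2·R3.
R4 ← R4 − 63/8·R3.
R4 ← R4 / (-17/2).
R1 ← R1 − 3/14·R4.
R2 ← R2 − 1/7·R4.
R3 ← R3 − 2/7·R4.
Reading off the reduced rows gives m = -1, n = 0, p = -9/4, q = 7/3.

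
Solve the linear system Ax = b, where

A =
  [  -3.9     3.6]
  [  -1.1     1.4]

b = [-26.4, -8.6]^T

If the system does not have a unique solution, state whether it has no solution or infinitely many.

x_1 = 4, x_2 = -3

Row-reduce the augmented matrix:
R1 ← R1 / (-39/10).
R2 ← R2 + 11/10·R1.
R2 ← R2 / (5/13).
R1 ← R1 + 12/13·R2.
Reading off the reduced rows gives x_1 = 4, x_2 = -3.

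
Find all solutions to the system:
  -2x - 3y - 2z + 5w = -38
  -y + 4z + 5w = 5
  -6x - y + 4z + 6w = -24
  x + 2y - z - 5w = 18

no solution

Row-reduce:
R1 ← R1 / (-2).
R3 ← R3 + 6·R1.
R4 ← R4 − 1·R1.
R2 ← R2 / (-1).
R1 ← R1 − 3/2·R2.
R3 ← R3 − 8·R2.
R4 ← R4 − 1/2·R2.
R3 ← R3 / (42).
R1 ← R1 − 7·R3.
R2 ← R2 + 4·R3.
Row 4 reduces to 0 = 3/2, a contradiction. The system is inconsistent.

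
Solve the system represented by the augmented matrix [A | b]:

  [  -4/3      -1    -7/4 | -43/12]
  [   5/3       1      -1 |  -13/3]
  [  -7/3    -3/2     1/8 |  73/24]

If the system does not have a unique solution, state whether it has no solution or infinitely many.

no solution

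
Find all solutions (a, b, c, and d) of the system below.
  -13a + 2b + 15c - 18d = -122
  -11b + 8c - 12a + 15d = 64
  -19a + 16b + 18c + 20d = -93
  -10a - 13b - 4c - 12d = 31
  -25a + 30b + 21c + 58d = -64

Row-reduce the augmented matrix:
R1 ← R1 / (-13).
R2 ← R2 + 12·R1.
R3 ← R3 + 19·R1.
R4 ← R4 + 10·R1.
R5 ← R5 + 25·R1.
R2 ← R2 / (-167/13).
R1 ← R1 + 2/13·R2.
R3 ← R3 − 170/13·R2.
R4 ← R4 + 189/13·R2.
R5 ← R5 − 340/13·R2.
R3 ← R3 / (-1649/167).
R1 ← R1 + 181/167·R3.
R2 ← R2 − 76/167·R3.
R4 ← R4 + 1490/167·R3.
R5 ← R5 + 3298/167·R3.
R4 ← R4 / (-172909/1649).
R1 ← R1 + 12548/1649·R4.
R2 ← R2 − 1907/1649·R4.
R3 ← R3 + 13108/1649·R4.
R5 reduces to 0 = 0, so the extra equation is consistent.
Reading off the reduced rows gives a = 1, b = -5, c = -3, d = 3.

a = 1, b = -5, c = -3, d = 3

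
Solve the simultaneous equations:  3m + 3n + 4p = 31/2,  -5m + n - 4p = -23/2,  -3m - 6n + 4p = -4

m = 1, n = 3/2, p = 2

Row-reduce the augmented matrix:
R1 ← R1 / (3).
R2 ← R2 + 5·R1.
R3 ← R3 + 3·R1.
R2 ← R2 / (6).
R1 ← R1 − 1·R2.
R3 ← R3 + 3·R2.
R3 ← R3 / (28/3).
R1 ← R1 − 8/9·R3.
R2 ← R2 − 4/9·R3.
Reading off the reduced rows gives m = 1, n = 3/2, p = 2.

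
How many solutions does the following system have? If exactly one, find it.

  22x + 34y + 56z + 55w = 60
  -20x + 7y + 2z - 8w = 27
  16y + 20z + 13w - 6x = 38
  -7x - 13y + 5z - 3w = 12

infinitely many solutions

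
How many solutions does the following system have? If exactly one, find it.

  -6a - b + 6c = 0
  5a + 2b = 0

infinitely many solutions

Row-reduce:
R1 ← R1 / (-6).
R2 ← R2 − 5·R1.
R2 ← R2 / (7/6).
R1 ← R1 − 1/6·R2.
Rank is 2 with 3 unknowns, leaving c free.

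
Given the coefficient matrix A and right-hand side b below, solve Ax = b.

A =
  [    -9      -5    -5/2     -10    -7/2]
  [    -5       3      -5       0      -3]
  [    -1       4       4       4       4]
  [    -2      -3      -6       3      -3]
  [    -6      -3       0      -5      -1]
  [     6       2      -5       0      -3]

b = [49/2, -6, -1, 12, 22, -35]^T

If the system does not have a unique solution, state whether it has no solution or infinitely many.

no solution

Row-reduce:
R1 ← R1 / (-9).
R2 ← R2 + 5·R1.
R3 ← R3 + 1·R1.
R4 ← R4 + 2·R1.
R5 ← R5 + 6·R1.
R6 ← R6 − 6·R1.
R2 ← R2 / (52/9).
R1 ← R1 − 5/9·R2.
R3 ← R3 − 41/9·R2.
R4 ← R4 + 17/9·R2.
R5 ← R5 − 1/3·R2.
R6 ← R6 + 4/3·R2.
R3 ← R3 / (57/8).
R1 ← R1 − 5/8·R3.
R2 ← R2 + 5/8·R3.
R4 ← R4 + 53/8·R3.
R5 ← R5 − 15/8·R3.
R6 ← R6 + 15/2·R3.
R4 ← R4 / (301/39).
R1 ← R1 − 20/39·R4.
R2 ← R2 − 40/39·R4.
R3 ← R3 − 4/39·R4.
R5 ← R5 − 15/13·R4.
R6 ← R6 + 60/13·R4.
R5 ← R5 / (-1840/5719).
R1 ← R1 + 36/301·R5.
R2 ← R2 + 164/5719·R5.
R3 ← R3 − 4017/5719·R5.
R4 ← R4 − 1695/5719·R5.
R6 ← R6 − 7360/5719·R5.
Row 6 reduces to 0 = 4, a contradiction. The system is inconsistent.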